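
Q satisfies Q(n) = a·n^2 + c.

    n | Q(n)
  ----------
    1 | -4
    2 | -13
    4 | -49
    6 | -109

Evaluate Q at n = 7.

From Q(1) = -4 and Q(2) = -13: 1a + c = -4 and 4a + c = -13.
Subtracting: 3a = -9, so a = -3; then c = -4 − (-3)·1 = -1.
So Q(n) = -3n² − 1, and Q(7) = -148.

-148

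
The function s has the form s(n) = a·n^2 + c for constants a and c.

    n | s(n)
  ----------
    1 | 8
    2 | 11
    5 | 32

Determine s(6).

43

From s(1) = 8 and s(2) = 11: 1a + c = 8 and 4a + c = 11.
Subtracting: 3a = 3, so a = 1; then c = 8 − 1·1 = 7.
So s(n) = 1n² + 7, and s(6) = 43.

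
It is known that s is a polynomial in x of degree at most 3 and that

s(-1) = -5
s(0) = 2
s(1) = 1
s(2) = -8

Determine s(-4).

-74

Write s(x) = ax³ + bx² + cx + d; the 4 given values yield a linear system in the 4 coefficients.
Solving, the leading coefficient vanishes, and s(x) = -4x² + 3x + 2.
Then s(-4) = -74.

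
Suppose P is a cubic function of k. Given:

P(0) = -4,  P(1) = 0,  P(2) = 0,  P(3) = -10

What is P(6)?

Write P(k) = ak³ + bk² + ck + d; the 4 given values yield a linear system in the 4 coefficients.
Solving, P(k) = -k³ + k² + 4k - 4.
Then P(6) = -160.

-160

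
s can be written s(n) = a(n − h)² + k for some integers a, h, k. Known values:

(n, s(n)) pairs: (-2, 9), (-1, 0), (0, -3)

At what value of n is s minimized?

First differences -9, -3; second difference 6 = 2a, so a = 3.
Expanding, the n-coefficient is −2ah = -6h; matching it to the data gives h = 0, and then k = -3.
So s(n) = 3(n + 0)² − 3.
Hence h = 0.

0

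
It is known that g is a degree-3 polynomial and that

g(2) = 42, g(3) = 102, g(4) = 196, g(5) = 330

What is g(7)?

Write g(k) = ak³ + bk² + ck + d; the 4 given values yield a linear system in the 4 coefficients.
Solving, g(k) = k³ + 8k² + k.
Then g(7) = 742.

742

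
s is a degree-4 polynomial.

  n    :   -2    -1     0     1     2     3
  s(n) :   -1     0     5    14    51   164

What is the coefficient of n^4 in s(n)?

First differences: 1, 5, 9, 37, 113. Second differences: 4, 4, 28, 76. Third differences: 0, 24, 48. Fourth differences: 24, 24.
Level-4 differences are constant, so s has degree 4.
Fitting a degree-4 polynomial gives s(n) = n^4 + 2n³ + n² + 5n + 5.
The coefficient of n^4 is 1.

1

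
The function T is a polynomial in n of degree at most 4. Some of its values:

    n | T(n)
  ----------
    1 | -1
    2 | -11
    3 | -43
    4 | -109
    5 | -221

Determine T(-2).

First differences: -10, -32, -66, -112. Second differences: -22, -34, -46. Third differences: -12, -12.
Level-3 differences are constant, so T has degree 3.
Fitting a degree-3 polynomial gives T(n) = -2n³ + n² + n - 1.
Then T(-2) = 17.

17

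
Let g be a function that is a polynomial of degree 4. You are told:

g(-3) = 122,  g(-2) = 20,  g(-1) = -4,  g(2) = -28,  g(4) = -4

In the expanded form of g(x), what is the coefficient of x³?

Write g(x) = ax^4 + bx³ + cx² + dx + e; the 5 given values yield a linear system in the 5 coefficients.
Solving, g(x) = x^4 - 3x³ - 4x² - 4.
The coefficient of x³ is -3.

-3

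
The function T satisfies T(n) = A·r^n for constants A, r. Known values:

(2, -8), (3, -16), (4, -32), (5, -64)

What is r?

2

Consecutive ratio: -16/(-8) = 2, and -32/(-16) = 2, so r = 2.
Then A·2^2 = -8 gives A = -2, and T(n) = -2·2^n.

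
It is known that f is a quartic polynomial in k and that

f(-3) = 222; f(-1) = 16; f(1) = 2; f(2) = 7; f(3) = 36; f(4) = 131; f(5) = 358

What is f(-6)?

2151

Write f(k) = ak^4 + bk³ + ck² + dk + e; the 7 given values yield a linear system in the 5 coefficients.
Solving, f(k) = k^4 - 3k³ + 5k² - 4k + 3.
Then f(-6) = 2151.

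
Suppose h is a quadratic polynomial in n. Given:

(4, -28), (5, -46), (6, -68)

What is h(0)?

Write h(n) = an² + bn + c; the 3 given values yield a linear system in the 3 coefficients.
Solving, h(n) = -2n² + 4.
The constant term is h(0) = 4.

4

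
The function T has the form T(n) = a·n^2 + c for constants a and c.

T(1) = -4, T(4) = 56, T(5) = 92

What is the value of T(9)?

316

From T(1) = -4 and T(4) = 56: 1a + c = -4 and 16a + c = 56.
Subtracting: 15a = 60, so a = 4; then c = -4 − 4·1 = -8.
So T(n) = 4n² − 8, and T(9) = 316.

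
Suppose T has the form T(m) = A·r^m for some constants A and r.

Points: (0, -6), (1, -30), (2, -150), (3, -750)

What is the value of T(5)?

-18750

Consecutive ratio: -30/(-6) = 5, and -150/(-30) = 5, so r = 5.
Then A·5^0 = -6 gives A = -6, and T(m) = -6·5^m.
T(5) = -6·5^5 = -18750.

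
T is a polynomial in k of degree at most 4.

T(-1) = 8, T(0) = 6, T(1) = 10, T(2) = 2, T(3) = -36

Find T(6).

-510

First differences: -2, 4, -8, -38. Second differences: 6, -12, -30. Third differences: -18, -18.
Level-3 differences are constant, so T has degree 3.
Fitting a degree-3 polynomial gives T(k) = -3k³ + 3k² + 4k + 6.
Then T(6) = -510.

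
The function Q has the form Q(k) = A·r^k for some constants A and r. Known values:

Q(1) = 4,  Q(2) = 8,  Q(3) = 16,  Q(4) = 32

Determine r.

2

Consecutive ratio: 8/4 = 2, and 16/8 = 2, so r = 2.
Then A·2^1 = 4 gives A = 2, and Q(k) = 2·2^k.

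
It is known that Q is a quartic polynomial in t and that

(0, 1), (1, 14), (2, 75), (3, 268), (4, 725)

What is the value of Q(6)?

3199

Write Q(t) = at^4 + bt³ + ct² + dt + e; the 5 given values yield a linear system in the 5 coefficients.
Solving, Q(t) = 2t^4 + 2t³ + 4t² + 5t + 1.
Then Q(6) = 3199.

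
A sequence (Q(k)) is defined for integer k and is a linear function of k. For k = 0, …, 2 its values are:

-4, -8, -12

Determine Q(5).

-24

First differences: -4, -4.
Level-1 differences are constant, so Q has degree 1.
Fitting a degree-1 polynomial gives Q(k) = -4k - 4.
Then Q(5) = -24.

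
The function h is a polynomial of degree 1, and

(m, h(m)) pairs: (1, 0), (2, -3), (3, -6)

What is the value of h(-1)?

Write h(m) = am + b; the 3 given values yield a linear system in the 2 coefficients.
Solving, h(m) = -3m + 3.
Then h(-1) = 6.

6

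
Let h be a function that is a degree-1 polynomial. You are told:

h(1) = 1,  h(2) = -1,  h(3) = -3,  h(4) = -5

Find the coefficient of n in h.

First differences: -2, -2, -2.
Level-1 differences are constant, so h has degree 1.
Fitting a degree-1 polynomial gives h(n) = -2n + 3.
The coefficient of n is -2.

-2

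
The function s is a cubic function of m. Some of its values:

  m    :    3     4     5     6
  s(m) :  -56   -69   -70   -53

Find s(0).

-5

Write s(m) = am³ + bm² + cm + d; the 4 given values yield a linear system in the 4 coefficients.
Solving, s(m) = m³ - 6m² - 8m - 5.
Then s(0) = -5.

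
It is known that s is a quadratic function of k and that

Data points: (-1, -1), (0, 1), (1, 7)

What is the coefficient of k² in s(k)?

2

Write s(k) = ak² + bk + c; the 3 given values yield a linear system in the 3 coefficients.
Solving, s(k) = 2k² + 4k + 1.
The coefficient of k² is 2.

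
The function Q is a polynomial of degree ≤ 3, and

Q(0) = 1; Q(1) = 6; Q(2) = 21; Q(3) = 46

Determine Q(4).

First differences: 5, 15, 25. Second differences: 10, 10.
Level-2 differences are constant, so Q has degree 2.
Fitting a degree-2 polynomial gives Q(x) = 5x² + 1.
Then Q(4) = 81.

81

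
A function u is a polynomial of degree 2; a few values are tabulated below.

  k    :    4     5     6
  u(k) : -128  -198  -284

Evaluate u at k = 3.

-74

Write u(k) = ak² + bk + c; the 3 given values yield a linear system in the 3 coefficients.
Solving, u(k) = -8k² + 2k - 8.
Then u(3) = -74.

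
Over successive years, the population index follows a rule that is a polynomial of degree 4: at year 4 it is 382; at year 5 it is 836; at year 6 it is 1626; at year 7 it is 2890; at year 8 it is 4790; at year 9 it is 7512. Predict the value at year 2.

50

Write the value at k as P(k).
Write P(k) = ak^4 + bk³ + ck² + dk + e; the 6 given values yield a linear system in the 5 coefficients.
Solving, P(k) = k^4 + k³ + 2k² + 6k + 6.
Then P(2) = 50.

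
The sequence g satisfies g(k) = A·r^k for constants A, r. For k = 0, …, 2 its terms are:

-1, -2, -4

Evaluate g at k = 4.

-16

Consecutive ratio: -2/(-1) = 2, and -4/(-2) = 2, so r = 2.
Then A·2^0 = -1 gives A = -1, and g(k) = -1·2^k.
g(4) = -1·2^4 = -16.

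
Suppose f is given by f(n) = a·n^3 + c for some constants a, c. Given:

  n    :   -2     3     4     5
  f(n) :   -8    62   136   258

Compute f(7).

From f(-2) = -8 and f(3) = 62: -8a + c = -8 and 27a + c = 62.
Subtracting: 35a = 70, so a = 2; then c = -8 − 2·(-8) = 8.
So f(n) = 2n³ + 8, and f(7) = 694.

694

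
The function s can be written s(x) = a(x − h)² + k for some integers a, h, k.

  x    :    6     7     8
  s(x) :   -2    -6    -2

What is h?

First differences -4, 4; second difference 8 = 2a, so a = 4.
Expanding, the x-coefficient is −2ah = -8h; matching it to the data gives h = 7, and then k = -6.
So s(x) = 4(x − 7)² − 6.
Hence h = 7.

7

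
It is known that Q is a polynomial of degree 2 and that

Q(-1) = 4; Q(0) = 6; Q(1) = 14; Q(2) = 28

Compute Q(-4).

First differences: 2, 8, 14. Second differences: 6, 6.
Level-2 differences are constant, so Q has degree 2.
Fitting a degree-2 polynomial gives Q(m) = 3m² + 5m + 6.
Then Q(-4) = 34.

34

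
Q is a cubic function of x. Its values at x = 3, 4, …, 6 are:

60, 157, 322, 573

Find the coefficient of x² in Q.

-2

Write Q(x) = ax³ + bx² + cx + d; the 4 given values yield a linear system in the 4 coefficients.
Solving, Q(x) = 3x³ - 2x² - 3.
The coefficient of x² is -2.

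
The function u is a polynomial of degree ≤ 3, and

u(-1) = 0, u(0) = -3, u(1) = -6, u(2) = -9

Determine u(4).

Write u(x) = ax³ + bx² + cx + d; the 4 given values yield a linear system in the 4 coefficients.
Solving, the top 2 coefficients vanish, and u(x) = -3x - 3.
Then u(4) = -15.

-15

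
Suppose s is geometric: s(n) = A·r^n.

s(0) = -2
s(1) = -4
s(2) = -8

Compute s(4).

Consecutive ratio: -4/(-2) = 2, and -8/(-4) = 2, so r = 2.
Then A·2^0 = -2 gives A = -2, and s(n) = -2·2^n.
s(4) = -2·2^4 = -32.

-32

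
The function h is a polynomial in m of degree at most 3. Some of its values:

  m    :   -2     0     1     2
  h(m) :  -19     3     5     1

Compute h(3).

-9

Write h(m) = am³ + bm² + cm + d; the 4 given values yield a linear system in the 4 coefficients.
Solving, the leading coefficient vanishes, and h(m) = -3m² + 5m + 3.
Then h(3) = -9.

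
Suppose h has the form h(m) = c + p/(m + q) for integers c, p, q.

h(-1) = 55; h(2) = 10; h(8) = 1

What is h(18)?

(h(m) − c)(m + q) = p for each data point; the three points give a linear system in c and q, then p follows.
Solving: c = -5, q = 2, p = 60, so h(m) = -5 + 60/(m + 2).
Then h(18) = -5 + 60/20 = -2.

-2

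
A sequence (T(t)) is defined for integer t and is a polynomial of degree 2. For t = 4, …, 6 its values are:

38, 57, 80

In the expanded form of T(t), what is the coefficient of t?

1

Write T(t) = at² + bt + c; the 3 given values yield a linear system in the 3 coefficients.
Solving, T(t) = 2t² + t + 2.
The coefficient of t is 1.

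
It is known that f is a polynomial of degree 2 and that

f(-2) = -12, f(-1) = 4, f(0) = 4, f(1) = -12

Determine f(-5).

First differences: 16, 0, -16. Second differences: -16, -16.
Level-2 differences are constant, so f has degree 2.
Fitting a degree-2 polynomial gives f(m) = -8m² - 8m + 4.
Then f(-5) = -156.

-156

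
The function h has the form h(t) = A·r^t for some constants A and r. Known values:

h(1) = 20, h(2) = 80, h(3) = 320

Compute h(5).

5120

Consecutive ratio: 80/20 = 4, and 320/80 = 4, so r = 4.
Then A·4^1 = 20 gives A = 5, and h(t) = 5·4^t.
h(5) = 5·4^5 = 5120.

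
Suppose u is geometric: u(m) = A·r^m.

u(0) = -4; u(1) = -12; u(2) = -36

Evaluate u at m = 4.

Consecutive ratio: -12/(-4) = 3, and -36/(-12) = 3, so r = 3.
Then A·3^0 = -4 gives A = -4, and u(m) = -4·3^m.
u(4) = -4·3^4 = -324.

-324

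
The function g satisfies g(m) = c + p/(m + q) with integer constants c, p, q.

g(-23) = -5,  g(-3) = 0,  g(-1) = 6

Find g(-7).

(g(m) − c)(m + q) = p for each data point; the three points give a linear system in c and q, then p follows.
Solving: c = -6, q = -1, p = -24, so g(m) = -6 − 24/(m − 1).
Then g(-7) = -6 − 24/(-8) = -3.

-3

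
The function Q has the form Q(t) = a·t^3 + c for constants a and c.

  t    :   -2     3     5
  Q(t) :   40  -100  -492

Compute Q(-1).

12

From Q(-2) = 40 and Q(3) = -100: -8a + c = 40 and 27a + c = -100.
Subtracting: 35a = -140, so a = -4; then c = 40 − (-4)·(-8) = 8.
So Q(t) = -4t³ + 8, and Q(-1) = 12.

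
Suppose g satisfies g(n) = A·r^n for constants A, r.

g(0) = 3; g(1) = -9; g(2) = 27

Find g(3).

-81

Consecutive ratio: -9/3 = -3, and 27/(-9) = -3, so r = -3.
Then A·(-3)^0 = 3 gives A = 3, and g(n) = 3·(-3)^n.
g(3) = 3·(-3)^3 = -81.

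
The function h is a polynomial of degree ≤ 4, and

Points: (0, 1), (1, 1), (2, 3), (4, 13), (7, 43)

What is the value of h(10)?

Write h(t) = at^4 + bt³ + ct² + dt + e; the 5 given values yield a linear system in the 5 coefficients.
Solving, the top 2 coefficients vanish, and h(t) = t² - t + 1.
Then h(10) = 91.

91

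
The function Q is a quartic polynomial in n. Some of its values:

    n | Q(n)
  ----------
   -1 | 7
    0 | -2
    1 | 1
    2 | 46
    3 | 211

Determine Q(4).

Write Q(n) = an^4 + bn³ + cn² + dn + e; the 5 given values yield a linear system in the 5 coefficients.
Solving, Q(n) = 2n^4 + n³ + 4n² - 4n - 2.
Then Q(4) = 622.

622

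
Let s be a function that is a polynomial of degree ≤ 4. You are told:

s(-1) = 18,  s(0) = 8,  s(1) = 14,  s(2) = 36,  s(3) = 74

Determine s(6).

284

First differences: -10, 6, 22, 38. Second differences: 16, 16, 16.
Level-2 differences are constant, so s has degree 2.
Fitting a degree-2 polynomial gives s(n) = 8n² - 2n + 8.
Then s(6) = 284.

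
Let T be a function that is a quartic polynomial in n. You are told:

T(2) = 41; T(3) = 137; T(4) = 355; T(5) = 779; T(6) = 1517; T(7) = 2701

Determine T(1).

First differences: 96, 218, 424, 738, 1184. Second differences: 122, 206, 314, 446. Third differences: 84, 108, 132. Fourth differences: 24, 24.
Level-4 differences are constant, so T has degree 4.
Fitting a degree-4 polynomial gives T(n) = n^4 + 6n² + n - 1.
Then T(1) = 7.

7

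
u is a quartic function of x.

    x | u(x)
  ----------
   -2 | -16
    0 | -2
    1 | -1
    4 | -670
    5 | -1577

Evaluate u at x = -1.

-5

Write u(x) = ax^4 + bx³ + cx² + dx + e; the 5 given values yield a linear system in the 5 coefficients.
Solving, u(x) = -2x^4 - 3x³ + x² + 5x - 2.
Then u(-1) = -5.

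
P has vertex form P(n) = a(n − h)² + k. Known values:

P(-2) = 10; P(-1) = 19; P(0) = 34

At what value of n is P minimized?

First differences 9, 15; second difference 6 = 2a, so a = 3.
Expanding, the n-coefficient is −2ah = -6h; matching it to the data gives h = -3, and then k = 7.
So P(n) = 3(n + 3)² + 7.
Hence h = -3.

-3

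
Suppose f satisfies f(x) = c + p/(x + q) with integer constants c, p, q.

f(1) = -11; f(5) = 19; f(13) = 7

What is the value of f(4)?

(f(x) − c)(x + q) = p for each data point; the three points give a linear system in c and q, then p follows.
Solving: c = 4, q = -3, p = 30, so f(x) = 4 + 30/(x − 3).
Then f(4) = 4 + 30/1 = 34.

34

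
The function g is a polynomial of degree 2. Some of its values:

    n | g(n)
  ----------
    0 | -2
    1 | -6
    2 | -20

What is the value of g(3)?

Write g(n) = an² + bn + c; the 3 given values yield a linear system in the 3 coefficients.
Solving, g(n) = -5n² + n - 2.
Then g(3) = -44.

-44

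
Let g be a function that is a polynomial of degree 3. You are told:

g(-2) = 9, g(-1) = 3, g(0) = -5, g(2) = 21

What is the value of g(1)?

-3

Write g(t) = at³ + bt² + ct + d; the 4 given values yield a linear system in the 4 coefficients.
Solving, g(t) = 2t³ + 5t² - 5t - 5.
Then g(1) = -3.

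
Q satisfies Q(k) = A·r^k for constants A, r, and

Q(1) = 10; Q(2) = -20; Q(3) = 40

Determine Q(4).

-80

Consecutive ratio: -20/10 = -2, and 40/(-20) = -2, so r = -2.
Then A·(-2)^1 = 10 gives A = -5, and Q(k) = -5·(-2)^k.
Q(4) = -5·(-2)^4 = -80.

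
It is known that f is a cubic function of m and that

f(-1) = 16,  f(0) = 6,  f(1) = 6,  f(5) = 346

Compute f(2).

Write f(m) = am³ + bm² + cm + d; the 4 given values yield a linear system in the 4 coefficients.
Solving, f(m) = 2m³ + 5m² - 7m + 6.
Then f(2) = 28.

28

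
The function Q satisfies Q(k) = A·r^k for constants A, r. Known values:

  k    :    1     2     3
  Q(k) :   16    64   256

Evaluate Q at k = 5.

Consecutive ratio: 64/16 = 4, and 256/64 = 4, so r = 4.
Then A·4^1 = 16 gives A = 4, and Q(k) = 4·4^k.
Q(5) = 4·4^5 = 4096.

4096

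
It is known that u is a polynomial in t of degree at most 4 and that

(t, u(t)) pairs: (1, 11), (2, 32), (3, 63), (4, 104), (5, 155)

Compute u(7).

287

First differences: 21, 31, 41, 51. Second differences: 10, 10, 10.
Level-2 differences are constant, so u has degree 2.
Fitting a degree-2 polynomial gives u(t) = 5t² + 6t.
Then u(7) = 287.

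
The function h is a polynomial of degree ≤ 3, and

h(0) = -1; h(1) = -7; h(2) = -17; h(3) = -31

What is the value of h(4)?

Write h(n) = an³ + bn² + cn + d; the 4 given values yield a linear system in the 4 coefficients.
Solving, the leading coefficient vanishes, and h(n) = -2n² - 4n - 1.
Then h(4) = -49.

-49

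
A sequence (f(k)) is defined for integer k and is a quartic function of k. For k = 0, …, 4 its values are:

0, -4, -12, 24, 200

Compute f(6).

1596

Write f(k) = ak^4 + bk³ + ck² + dk + e; the 5 given values yield a linear system in the 5 coefficients.
Solving, f(k) = 2k^4 - 4k³ - 4k² + 2k.
Then f(6) = 1596.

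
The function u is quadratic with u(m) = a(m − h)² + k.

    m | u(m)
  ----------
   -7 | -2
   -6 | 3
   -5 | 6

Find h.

First differences 5, 3; second difference -2 = 2a, so a = -1.
Expanding, the m-coefficient is −2ah = 2h; matching it to the data gives h = -4, and then k = 7.
So u(m) = -1(m + 4)² + 7.
Hence h = -4.

-4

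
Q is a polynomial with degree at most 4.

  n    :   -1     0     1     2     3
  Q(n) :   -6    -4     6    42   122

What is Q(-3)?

Write Q(n) = an^4 + bn³ + cn² + dn + e; the 5 given values yield a linear system in the 5 coefficients.
Solving, the leading coefficient vanishes, and Q(n) = 3n³ + 4n² + 3n - 4.
Then Q(-3) = -58.

-58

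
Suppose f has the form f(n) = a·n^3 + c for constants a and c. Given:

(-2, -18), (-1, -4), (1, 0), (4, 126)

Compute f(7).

From f(-2) = -18 and f(-1) = -4: -8a + c = -18 and -1a + c = -4.
Subtracting: 7a = 14, so a = 2; then c = -18 − 2·(-8) = -2.
So f(n) = 2n³ − 2, and f(7) = 684.

684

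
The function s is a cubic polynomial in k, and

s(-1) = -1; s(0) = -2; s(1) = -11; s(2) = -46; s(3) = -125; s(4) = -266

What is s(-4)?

134

Write s(k) = ak³ + bk² + ck + d; the 6 given values yield a linear system in the 4 coefficients.
Solving, s(k) = -3k³ - 4k² - 2k - 2.
Then s(-4) = 134.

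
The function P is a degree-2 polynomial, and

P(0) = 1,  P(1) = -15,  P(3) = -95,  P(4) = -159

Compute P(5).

Write P(x) = ax² + bx + c; the 4 given values yield a linear system in the 3 coefficients.
Solving, P(x) = -8x² - 8x + 1.
Then P(5) = -239.

-239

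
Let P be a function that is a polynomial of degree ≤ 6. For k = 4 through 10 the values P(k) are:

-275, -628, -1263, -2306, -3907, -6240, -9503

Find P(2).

Write P(k) = ak^6 + bk^5 + ck^4 + dk³ + ek² + pk + q; the 7 given values yield a linear system in the 7 coefficients.
Solving, the top 2 coefficients vanish, and P(k) = -k^4 + k³ - 5k² - 3.
Then P(2) = -31.

-31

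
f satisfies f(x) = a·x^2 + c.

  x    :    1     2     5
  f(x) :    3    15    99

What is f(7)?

195

From f(1) = 3 and f(2) = 15: 1a + c = 3 and 4a + c = 15.
Subtracting: 3a = 12, so a = 4; then c = 3 − 4·1 = -1.
So f(x) = 4x² − 1, and f(7) = 195.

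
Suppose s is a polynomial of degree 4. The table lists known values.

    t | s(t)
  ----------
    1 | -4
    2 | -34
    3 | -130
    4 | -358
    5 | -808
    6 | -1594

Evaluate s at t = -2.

First differences: -30, -96, -228, -450, -786. Second differences: -66, -132, -222, -336. Third differences: -66, -90, -114. Fourth differences: -24, -24.
Level-4 differences are constant, so s has degree 4.
Fitting a degree-4 polynomial gives s(t) = -t^4 - t³ - 2t² - 2t + 2.
Then s(-2) = -10.

-10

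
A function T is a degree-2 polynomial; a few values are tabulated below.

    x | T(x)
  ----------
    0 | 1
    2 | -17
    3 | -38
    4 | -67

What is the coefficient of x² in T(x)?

Write T(x) = ax² + bx + c; the 4 given values yield a linear system in the 3 coefficients.
Solving, T(x) = -4x² - x + 1.
The coefficient of x² is -4.

-4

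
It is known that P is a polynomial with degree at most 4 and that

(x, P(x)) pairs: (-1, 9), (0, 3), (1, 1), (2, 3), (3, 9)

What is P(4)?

First differences: -6, -2, 2, 6. Second differences: 4, 4, 4.
Level-2 differences are constant, so P has degree 2.
Extending the table by one column gives the next first difference 10, so P(4) = 9 + 10 = 19.

19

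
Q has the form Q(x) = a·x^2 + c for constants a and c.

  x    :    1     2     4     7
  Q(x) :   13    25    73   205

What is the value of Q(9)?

333

From Q(1) = 13 and Q(2) = 25: 1a + c = 13 and 4a + c = 25.
Subtracting: 3a = 12, so a = 4; then c = 13 − 4·1 = 9.
So Q(x) = 4x² + 9, and Q(9) = 333.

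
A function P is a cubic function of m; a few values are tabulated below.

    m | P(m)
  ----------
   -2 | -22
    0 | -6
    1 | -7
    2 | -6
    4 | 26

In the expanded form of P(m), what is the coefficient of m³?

1

Write P(m) = am³ + bm² + cm + d; the 5 given values yield a linear system in the 4 coefficients.
Solving, P(m) = m³ - 2m² - 6.
The coefficient of m³ is 1.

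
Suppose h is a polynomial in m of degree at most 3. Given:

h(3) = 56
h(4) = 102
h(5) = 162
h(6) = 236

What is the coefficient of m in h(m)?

-3

First differences: 46, 60, 74. Second differences: 14, 14.
Level-2 differences are constant, so h has degree 2.
Fitting a degree-2 polynomial gives h(m) = 7m² - 3m + 2.
The coefficient of m is -3.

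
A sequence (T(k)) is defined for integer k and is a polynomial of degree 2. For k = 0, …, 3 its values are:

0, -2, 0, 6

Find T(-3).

First differences: -2, 2, 6. Second differences: 4, 4.
Level-2 differences are constant, so T has degree 2.
Fitting a degree-2 polynomial gives T(k) = 2k² - 4k.
Then T(-3) = 30.

30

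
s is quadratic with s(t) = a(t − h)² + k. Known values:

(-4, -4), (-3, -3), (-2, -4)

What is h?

-3

First differences 1, -1; second difference -2 = 2a, so a = -1.
Expanding, the t-coefficient is −2ah = 2h; matching it to the data gives h = -3, and then k = -3.
So s(t) = -1(t + 3)² − 3.
Hence h = -3.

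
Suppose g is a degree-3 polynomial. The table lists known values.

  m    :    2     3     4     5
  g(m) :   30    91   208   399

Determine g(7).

1075

Write g(m) = am³ + bm² + cm + d; the 4 given values yield a linear system in the 4 coefficients.
Solving, g(m) = 3m³ + m² - m + 4.
Then g(7) = 1075.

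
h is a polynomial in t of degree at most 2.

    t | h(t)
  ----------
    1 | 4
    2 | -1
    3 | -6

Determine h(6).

First differences: -5, -5.
Level-1 differences are constant, so h has degree 1.
Fitting a degree-1 polynomial gives h(t) = -5t + 9.
Then h(6) = -21.

-21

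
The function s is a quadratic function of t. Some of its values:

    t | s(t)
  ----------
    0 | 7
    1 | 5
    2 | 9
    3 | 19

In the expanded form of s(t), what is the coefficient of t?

-5

First differences: -2, 4, 10. Second differences: 6, 6.
Level-2 differences are constant, so s has degree 2.
Fitting a degree-2 polynomial gives s(t) = 3t² - 5t + 7.
The coefficient of t is -5.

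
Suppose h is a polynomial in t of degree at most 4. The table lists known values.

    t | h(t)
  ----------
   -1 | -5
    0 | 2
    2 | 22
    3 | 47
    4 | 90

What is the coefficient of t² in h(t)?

0

Write h(t) = at^4 + bt³ + ct² + dt + e; the 5 given values yield a linear system in the 5 coefficients.
Solving, the leading coefficient vanishes, and h(t) = t³ + 6t + 2.
The coefficient of t² is 0.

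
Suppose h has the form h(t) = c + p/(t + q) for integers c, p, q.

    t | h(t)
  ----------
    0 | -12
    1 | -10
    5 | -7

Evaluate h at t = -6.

4

(h(t) − c)(t + q) = p for each data point; the three points give a linear system in c and q, then p follows.
Solving: c = -4, q = 3, p = -24, so h(t) = -4 − 24/(t + 3).
Then h(-6) = -4 − 24/(-3) = 4.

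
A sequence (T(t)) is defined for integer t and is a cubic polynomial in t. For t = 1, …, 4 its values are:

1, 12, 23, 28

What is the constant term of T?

Write T(t) = at³ + bt² + ct + d; the 4 given values yield a linear system in the 4 coefficients.
Solving, T(t) = -t³ + 6t² - 4.
The constant term is T(0) = -4.

-4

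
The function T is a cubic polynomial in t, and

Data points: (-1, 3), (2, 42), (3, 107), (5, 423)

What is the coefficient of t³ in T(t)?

Write T(t) = at³ + bt² + ct + d; the 4 given values yield a linear system in the 4 coefficients.
Solving, T(t) = 3t³ + t² + 3t + 8.
The coefficient of t³ is 3.

3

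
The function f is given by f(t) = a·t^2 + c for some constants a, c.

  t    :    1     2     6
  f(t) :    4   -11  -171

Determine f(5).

From f(1) = 4 and f(2) = -11: 1a + c = 4 and 4a + c = -11.
Subtracting: 3a = -15, so a = -5; then c = 4 − (-5)·1 = 9.
So f(t) = -5t² + 9, and f(5) = -116.

-116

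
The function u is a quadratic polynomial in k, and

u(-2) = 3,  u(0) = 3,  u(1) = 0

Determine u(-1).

4

Write u(k) = ak² + bk + c; the 3 given values yield a linear system in the 3 coefficients.
Solving, u(k) = -k² - 2k + 3.
Then u(-1) = 4.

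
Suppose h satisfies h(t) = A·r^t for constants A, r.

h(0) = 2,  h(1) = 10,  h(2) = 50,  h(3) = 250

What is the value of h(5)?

6250

Consecutive ratio: 10/2 = 5, and 50/10 = 5, so r = 5.
Then A·5^0 = 2 gives A = 2, and h(t) = 2·5^t.
h(5) = 2·5^5 = 6250.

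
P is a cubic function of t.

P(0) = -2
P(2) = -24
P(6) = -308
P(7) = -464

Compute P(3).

Write P(t) = at³ + bt² + ct + d; the 4 given values yield a linear system in the 4 coefficients.
Solving, P(t) = -t³ - 2t² - 3t - 2.
Then P(3) = -56.

-56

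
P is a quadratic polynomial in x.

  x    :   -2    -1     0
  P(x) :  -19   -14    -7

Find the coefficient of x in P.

Write P(x) = ax² + bx + c; the 3 given values yield a linear system in the 3 coefficients.
Solving, P(x) = x² + 8x - 7.
The coefficient of x is 8.

8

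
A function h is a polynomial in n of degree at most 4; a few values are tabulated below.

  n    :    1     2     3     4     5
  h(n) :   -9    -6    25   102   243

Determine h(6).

466

First differences: 3, 31, 77, 141. Second differences: 28, 46, 64. Third differences: 18, 18.
Level-3 differences are constant, so h has degree 3.
Extending the table by one column gives the next first difference 223, so h(6) = 243 + 223 = 466.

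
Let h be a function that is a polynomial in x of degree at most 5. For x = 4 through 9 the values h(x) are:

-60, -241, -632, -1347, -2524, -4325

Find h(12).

-15452

First differences: -181, -391, -715, -1177, -1801. Second differences: -210, -324, -462, -624. Third differences: -114, -138, -162. Fourth differences: -24, -24.
Level-4 differences are constant, so h has degree 4.
Fitting a degree-4 polynomial gives h(x) = -x^4 + 3x³ + x² - 4x + 4.
Then h(12) = -15452.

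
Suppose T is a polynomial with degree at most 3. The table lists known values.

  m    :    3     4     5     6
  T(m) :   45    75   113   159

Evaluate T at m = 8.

First differences: 30, 38, 46. Second differences: 8, 8.
Level-2 differences are constant, so T has degree 2.
Fitting a degree-2 polynomial gives T(m) = 4m² + 2m + 3.
Then T(8) = 275.

275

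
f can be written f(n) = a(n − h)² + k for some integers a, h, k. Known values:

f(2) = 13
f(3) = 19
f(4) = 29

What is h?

1

First differences 6, 10; second difference 4 = 2a, so a = 2.
Expanding, the n-coefficient is −2ah = -4h; matching it to the data gives h = 1, and then k = 11.
So f(n) = 2(n − 1)² + 11.
Hence h = 1.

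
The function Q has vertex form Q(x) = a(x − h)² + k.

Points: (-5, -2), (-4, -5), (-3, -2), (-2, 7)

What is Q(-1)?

22

First differences -3, 3, 9; second difference 6 = 2a, so a = 3.
Expanding, the x-coefficient is −2ah = -6h; matching it to the data gives h = -4, and then k = -5.
So Q(x) = 3(x + 4)² − 5.
Q(-1) = 3·3² − 5 = 22.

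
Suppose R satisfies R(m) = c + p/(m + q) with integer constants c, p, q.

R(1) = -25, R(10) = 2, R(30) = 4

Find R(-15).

7

(R(m) − c)(m + q) = p for each data point; the three points give a linear system in c and q, then p follows.
Solving: c = 5, q = 0, p = -30, so R(m) = 5 − 30/(m + 0).
Then R(-15) = 5 − 30/(-15) = 7.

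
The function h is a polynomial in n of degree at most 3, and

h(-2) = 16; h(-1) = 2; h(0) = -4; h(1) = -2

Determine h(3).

26

First differences: -14, -6, 2. Second differences: 8, 8.
Level-2 differences are constant, so h has degree 2.
Fitting a degree-2 polynomial gives h(n) = 4n² - 2n - 4.
Then h(3) = 26.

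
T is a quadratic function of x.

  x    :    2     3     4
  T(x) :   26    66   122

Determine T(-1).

2

Write T(x) = ax² + bx + c; the 3 given values yield a linear system in the 3 coefficients.
Solving, T(x) = 8x² - 6.
Then T(-1) = 2.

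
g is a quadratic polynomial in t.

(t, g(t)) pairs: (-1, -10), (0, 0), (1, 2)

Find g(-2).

Write g(t) = at² + bt + c; the 3 given values yield a linear system in the 3 coefficients.
Solving, g(t) = -4t² + 6t.
Then g(-2) = -28.

-28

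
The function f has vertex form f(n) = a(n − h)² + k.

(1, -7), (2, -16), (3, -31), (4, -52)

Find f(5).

First differences -9, -15, -21; second difference -6 = 2a, so a = -3.
Expanding, the n-coefficient is −2ah = 6h; matching it to the data gives h = 0, and then k = -4.
So f(n) = -3(n + 0)² − 4.
f(5) = -3·5² − 4 = -79.

-79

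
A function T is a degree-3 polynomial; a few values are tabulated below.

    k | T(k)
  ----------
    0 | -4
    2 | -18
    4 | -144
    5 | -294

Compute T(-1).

Write T(k) = ak³ + bk² + ck + d; the 4 given values yield a linear system in the 4 coefficients.
Solving, T(k) = -3k³ + 4k² - 3k - 4.
Then T(-1) = 6.

6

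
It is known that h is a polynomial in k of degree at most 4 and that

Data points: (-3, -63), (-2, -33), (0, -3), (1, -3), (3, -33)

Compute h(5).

-103

Write h(k) = ak^4 + bk³ + ck² + dk + e; the 5 given values yield a linear system in the 5 coefficients.
Solving, the top 2 coefficients vanish, and h(k) = -5k² + 5k - 3.
Then h(5) = -103.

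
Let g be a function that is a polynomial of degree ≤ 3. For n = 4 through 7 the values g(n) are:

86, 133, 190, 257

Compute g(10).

518

First differences: 47, 57, 67. Second differences: 10, 10.
Level-2 differences are constant, so g has degree 2.
Fitting a degree-2 polynomial gives g(n) = 5n² + 2n - 2.
Then g(10) = 518.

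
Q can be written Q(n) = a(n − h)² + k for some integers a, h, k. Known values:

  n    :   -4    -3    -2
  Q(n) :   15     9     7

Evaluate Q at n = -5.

First differences -6, -2; second difference 4 = 2a, so a = 2.
Expanding, the n-coefficient is −2ah = -4h; matching it to the data gives h = -2, and then k = 7.
So Q(n) = 2(n + 2)² + 7.
Q(-5) = 2·(-3)² + 7 = 25.

25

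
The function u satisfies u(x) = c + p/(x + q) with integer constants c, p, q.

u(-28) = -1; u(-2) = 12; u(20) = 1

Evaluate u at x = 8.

2

(u(x) − c)(x + q) = p for each data point; the three points give a linear system in c and q, then p follows.
Solving: c = 0, q = 4, p = 24, so u(x) = 24/(x + 4).
Then u(8) = 0 + 24/12 = 2.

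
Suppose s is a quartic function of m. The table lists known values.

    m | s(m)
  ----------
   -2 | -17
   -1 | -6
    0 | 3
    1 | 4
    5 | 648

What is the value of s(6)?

Write s(m) = am^4 + bm³ + cm² + dm + e; the 5 given values yield a linear system in the 5 coefficients.
Solving, s(m) = m^4 + m³ - 5m² + 4m + 3.
Then s(6) = 1359.

1359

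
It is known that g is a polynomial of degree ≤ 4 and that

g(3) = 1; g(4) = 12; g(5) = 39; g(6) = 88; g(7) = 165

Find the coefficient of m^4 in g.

First differences: 11, 27, 49, 77. Second differences: 16, 22, 28. Third differences: 6, 6.
Level-3 differences are constant, so g has degree 3.
Fitting a degree-3 polynomial gives g(m) = m³ - 4m² + 2m + 4.
The coefficient of m^4 is 0.

0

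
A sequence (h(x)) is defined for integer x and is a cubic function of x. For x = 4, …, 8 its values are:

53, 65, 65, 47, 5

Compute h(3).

35

First differences: 12, 0, -18, -42. Second differences: -12, -18, -24. Third differences: -6, -6.
Level-3 differences are constant, so h has degree 3.
Fitting a degree-3 polynomial gives h(x) = -x³ + 9x² - 8x + 5.
Then h(3) = 35.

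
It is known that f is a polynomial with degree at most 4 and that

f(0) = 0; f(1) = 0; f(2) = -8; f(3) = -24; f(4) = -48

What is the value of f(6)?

First differences: 0, -8, -16, -24. Second differences: -8, -8, -8.
Level-2 differences are constant, so f has degree 2.
Fitting a degree-2 polynomial gives f(n) = -4n² + 4n.
Then f(6) = -120.

-120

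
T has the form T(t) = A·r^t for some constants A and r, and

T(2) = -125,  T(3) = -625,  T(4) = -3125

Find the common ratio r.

Consecutive ratio: -625/(-125) = 5, and -3125/(-625) = 5, so r = 5.
Then A·5^2 = -125 gives A = -5, and T(t) = -5·5^t.

5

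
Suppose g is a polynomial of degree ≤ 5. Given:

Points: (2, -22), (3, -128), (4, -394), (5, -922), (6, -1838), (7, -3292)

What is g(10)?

-12742

First differences: -106, -266, -528, -916, -1454. Second differences: -160, -262, -388, -538. Third differences: -102, -126, -150. Fourth differences: -24, -24.
Level-4 differences are constant, so g has degree 4.
Fitting a degree-4 polynomial gives g(n) = -n^4 - 3n³ + 2n² + 6n - 2.
Then g(10) = -12742.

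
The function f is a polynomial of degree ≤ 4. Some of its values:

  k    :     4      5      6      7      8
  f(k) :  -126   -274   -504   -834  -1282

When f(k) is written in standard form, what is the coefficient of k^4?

First differences: -148, -230, -330, -448. Second differences: -82, -100, -118. Third differences: -18, -18.
Level-3 differences are constant, so f has degree 3.
Fitting a degree-3 polynomial gives f(k) = -3k³ + 4k² - k + 6.
The coefficient of k^4 is 0.

0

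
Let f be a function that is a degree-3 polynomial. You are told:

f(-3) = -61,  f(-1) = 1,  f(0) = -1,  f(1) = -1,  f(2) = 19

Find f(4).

191

Write f(t) = at³ + bt² + ct + d; the 5 given values yield a linear system in the 4 coefficients.
Solving, f(t) = 3t³ + t² - 4t - 1.
Then f(4) = 191.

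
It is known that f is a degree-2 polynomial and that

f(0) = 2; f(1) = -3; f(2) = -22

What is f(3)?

-55

Write f(x) = ax² + bx + c; the 3 given values yield a linear system in the 3 coefficients.
Solving, f(x) = -7x² + 2x + 2.
Then f(3) = -55.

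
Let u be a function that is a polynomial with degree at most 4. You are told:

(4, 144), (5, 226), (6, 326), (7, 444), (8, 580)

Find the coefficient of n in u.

First differences: 82, 100, 118, 136. Second differences: 18, 18, 18.
Level-2 differences are constant, so u has degree 2.
Fitting a degree-2 polynomial gives u(n) = 9n² + n - 4.
The coefficient of n is 1.

1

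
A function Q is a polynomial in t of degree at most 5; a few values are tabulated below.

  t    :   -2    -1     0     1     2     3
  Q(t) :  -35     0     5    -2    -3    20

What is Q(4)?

Write Q(t) = at^5 + bt^4 + ct³ + dt² + et + p; the 6 given values yield a linear system in the 6 coefficients.
Solving, the top 2 coefficients vanish, and Q(t) = 3t³ - 6t² - 4t + 5.
Then Q(4) = 85.

85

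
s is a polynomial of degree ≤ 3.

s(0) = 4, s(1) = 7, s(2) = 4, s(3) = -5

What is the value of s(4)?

Write s(m) = am³ + bm² + cm + d; the 4 given values yield a linear system in the 4 coefficients.
Solving, the leading coefficient vanishes, and s(m) = -3m² + 6m + 4.
Then s(4) = -20.

-20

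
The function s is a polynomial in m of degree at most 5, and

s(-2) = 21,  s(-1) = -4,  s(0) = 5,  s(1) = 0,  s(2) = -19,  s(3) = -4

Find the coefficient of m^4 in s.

2

First differences: -25, 9, -5, -19, 15. Second differences: 34, -14, -14, 34. Third differences: -48, 0, 48. Fourth differences: 48, 48.
Level-4 differences are constant, so s has degree 4.
Fitting a degree-4 polynomial gives s(m) = 2m^4 - 4m³ - 9m² + 6m + 5.
The coefficient of m^4 is 2.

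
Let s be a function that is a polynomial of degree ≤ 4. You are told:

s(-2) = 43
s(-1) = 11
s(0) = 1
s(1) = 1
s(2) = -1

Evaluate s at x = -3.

109

First differences: -32, -10, 0, -2. Second differences: 22, 10, -2. Third differences: -12, -12.
Level-3 differences are constant, so s has degree 3.
Fitting a degree-3 polynomial gives s(x) = -2x³ + 5x² - 3x + 1.
Then s(-3) = 109.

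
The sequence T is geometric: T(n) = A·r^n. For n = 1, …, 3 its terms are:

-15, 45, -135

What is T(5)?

Consecutive ratio: 45/(-15) = -3, and -135/45 = -3, so r = -3.
Then A·(-3)^1 = -15 gives A = 5, and T(n) = 5·(-3)^n.
T(5) = 5·(-3)^5 = -1215.

-1215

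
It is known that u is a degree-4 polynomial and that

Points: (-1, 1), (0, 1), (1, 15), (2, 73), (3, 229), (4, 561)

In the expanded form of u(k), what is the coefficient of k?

First differences: 0, 14, 58, 156, 332. Second differences: 14, 44, 98, 176. Third differences: 30, 54, 78. Fourth differences: 24, 24.
Level-4 differences are constant, so u has degree 4.
Fitting a degree-4 polynomial gives u(k) = k^4 + 3k³ + 6k² + 4k + 1.
The coefficient of k is 4.

4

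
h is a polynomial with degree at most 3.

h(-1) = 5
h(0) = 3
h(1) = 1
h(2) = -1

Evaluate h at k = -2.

First differences: -2, -2, -2.
Level-1 differences are constant, so h has degree 1.
Fitting a degree-1 polynomial gives h(k) = -2k + 3.
Then h(-2) = 7.

7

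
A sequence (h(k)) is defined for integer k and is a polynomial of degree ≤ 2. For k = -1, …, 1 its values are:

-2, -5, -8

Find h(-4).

First differences: -3, -3.
Level-1 differences are constant, so h has degree 1.
Fitting a degree-1 polynomial gives h(k) = -3k - 5.
Then h(-4) = 7.

7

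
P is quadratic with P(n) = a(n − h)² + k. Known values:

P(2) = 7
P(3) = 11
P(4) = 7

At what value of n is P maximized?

3

First differences 4, -4; second difference -8 = 2a, so a = -4.
Expanding, the n-coefficient is −2ah = 8h; matching it to the data gives h = 3, and then k = 11.
So P(n) = -4(n − 3)² + 11.
Hence h = 3.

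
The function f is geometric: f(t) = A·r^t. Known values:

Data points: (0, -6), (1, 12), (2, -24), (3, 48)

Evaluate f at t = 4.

Consecutive ratio: 12/(-6) = -2, and -24/12 = -2, so r = -2.
Then A·(-2)^0 = -6 gives A = -6, and f(t) = -6·(-2)^t.
f(4) = -6·(-2)^4 = -96.

-96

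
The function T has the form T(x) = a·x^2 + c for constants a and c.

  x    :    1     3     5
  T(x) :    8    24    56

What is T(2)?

From T(1) = 8 and T(3) = 24: 1a + c = 8 and 9a + c = 24.
Subtracting: 8a = 16, so a = 2; then c = 8 − 2·1 = 6.
So T(x) = 2x² + 6, and T(2) = 14.

14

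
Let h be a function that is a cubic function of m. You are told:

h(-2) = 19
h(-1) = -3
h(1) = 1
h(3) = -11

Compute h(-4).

171

Write h(m) = am³ + bm² + cm + d; the 4 given values yield a linear system in the 4 coefficients.
Solving, h(m) = -2m³ + 4m² + 4m - 5.
Then h(-4) = 171.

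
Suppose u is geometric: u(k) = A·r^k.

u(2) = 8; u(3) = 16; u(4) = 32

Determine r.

2

Consecutive ratio: 16/8 = 2, and 32/16 = 2, so r = 2.
Then A·2^2 = 8 gives A = 2, and u(k) = 2·2^k.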